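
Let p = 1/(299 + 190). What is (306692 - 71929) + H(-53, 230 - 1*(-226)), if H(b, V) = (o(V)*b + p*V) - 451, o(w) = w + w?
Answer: 30314240/163 ≈ 1.8598e+5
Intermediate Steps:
o(w) = 2*w
p = 1/489 ≈ 0.0020450
H(b, V) = -451 + V/489 + 2*V*b (H(b, V) = ((2*V)*b + V/489) - 451 = (2*V*b + V/489) - 451 = (V/489 + 2*V*b) - 451 = -451 + V/489 + 2*V*b)
(306692 - 71929) + H(-53, 230 - 1*(-226)) = (306692 - 71929) + (-451 + (230 - 1*(-226))/489 + 2*(230 - 1*(-226))*(-53)) = 234763 + (-451 + (230 + 226)/489 + 2*(230 + 226)*(-53)) = 234763 + (-451 + (1/489)*456 + 2*456*(-53)) = 234763 + (-451 + 152/163 - 48336) = 234763 - 7952129/163 = 30314240/163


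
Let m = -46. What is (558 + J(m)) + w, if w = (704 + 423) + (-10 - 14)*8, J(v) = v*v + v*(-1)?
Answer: 3655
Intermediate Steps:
J(v) = v**2 - v
w = 935 (w = 1127 - 24*8 = 1127 - 192 = 935)
(558 + J(m)) + w = (558 - 46*(-1 - 46)) + 935 = (558 - 46*(-47)) + 935 = (558 + 2162) + 935 = 2720 + 935 = 3655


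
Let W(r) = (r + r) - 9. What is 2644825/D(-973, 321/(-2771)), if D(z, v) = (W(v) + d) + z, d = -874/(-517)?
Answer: -3788994808775/1404730134 ≈ -2697.3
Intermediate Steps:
W(r) = -9 + 2*r (W(r) = 2*r - 9 = -9 + 2*r)
d = 874/517 (d = -874*(-1/517) = 874/517 ≈ 1.6905)
D(z, v) = -3779/517 + z + 2*v (D(z, v) = ((-9 + 2*v) + 874/517) + z = (-3779/517 + 2*v) + z = -3779/517 + z + 2*v)
2644825/D(-973, 321/(-2771)) = 2644825/(-3779/517 - 973 + 2*(321/(-2771))) = 2644825/(-3779/517 - 973 + 2*(321*(-1/2771))) = 2644825/(-3779/517 - 973 + 2*(-321/2771)) = 2644825/(-3779/517 - 973 - 642/2771) = 2644825/(-1404730134/1432607) = 2644825*(-1432607/1404730134) = -3788994808775/1404730134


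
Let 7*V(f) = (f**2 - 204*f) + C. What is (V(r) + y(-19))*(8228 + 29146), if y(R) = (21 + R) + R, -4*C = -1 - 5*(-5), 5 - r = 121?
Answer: 197521590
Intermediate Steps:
r = -116 (r = 5 - 1*121 = 5 - 121 = -116)
C = -6 (C = -(-1 - 5*(-5))/4 = -(-1 + 25)/4 = -1/4*24 = -6)
y(R) = 21 + 2*R
V(f) = -6/7 - 204*f/7 + f**2/7 (V(f) = ((f**2 - 204*f) - 6)/7 = (-6 + f**2 - 204*f)/7 = -6/7 - 204*f/7 + f**2/7)
(V(r) + y(-19))*(8228 + 29146) = ((-6/7 - 204/7*(-116) + (1/7)*(-116)**2) + (21 + 2*(-19)))*(8228 + 29146) = ((-6/7 + 23664/7 + (1/7)*13456) + (21 - 38))*37374 = ((-6/7 + 23664/7 + 13456/7) - 17)*37374 = (5302 - 17)*37374 = 5285*37374 = 197521590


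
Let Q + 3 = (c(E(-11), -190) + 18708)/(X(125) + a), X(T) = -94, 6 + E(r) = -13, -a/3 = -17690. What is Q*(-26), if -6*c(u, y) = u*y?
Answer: 5492045/79464 ≈ 69.114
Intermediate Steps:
a = 53070 (a = -3*(-17690) = 53070)
E(r) = -19 (E(r) = -6 - 13 = -19)
c(u, y) = -u*y/6
Q = -422465/158928 (Q = -3 + (-1/6*(-19)*(-190) + 18708)/(-94 + 53070) = -3 + (-1805/3 + 18708)/52976 = -3 + (54319/3)*(1/52976) = -3 + 54319/158928 = -422465/158928 ≈ -2.6582)
Q*(-26) = -422465/158928*(-26) = 5492045/79464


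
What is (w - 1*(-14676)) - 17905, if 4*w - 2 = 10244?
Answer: -1335/2 ≈ -667.50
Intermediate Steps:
w = 5123/2 (w = ½ + (¼)*10244 = ½ + 2561 = 5123/2 ≈ 2561.5)
(w - 1*(-14676)) - 17905 = (5123/2 - 1*(-14676)) - 17905 = (5123/2 + 14676) - 17905 = 34475/2 - 17905 = -1335/2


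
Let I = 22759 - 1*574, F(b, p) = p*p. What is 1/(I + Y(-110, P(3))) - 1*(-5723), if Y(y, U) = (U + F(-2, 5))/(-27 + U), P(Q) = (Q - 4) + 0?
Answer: 888718954/155289 ≈ 5723.0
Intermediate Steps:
F(b, p) = p²
P(Q) = -4 + Q (P(Q) = (-4 + Q) + 0 = -4 + Q)
Y(y, U) = (25 + U)/(-27 + U) (Y(y, U) = (U + 5²)/(-27 + U) = (U + 25)/(-27 + U) = (25 + U)/(-27 + U))
I = 22185 (I = 22759 - 574 = 22185)
1/(I + Y(-110, P(3))) - 1*(-5723) = 1/(22185 + (25 + (-4 + 3))/(-27 + (-4 + 3))) - 1*(-5723) = 1/(22185 + (25 - 1)/(-27 - 1)) + 5723 = 1/(22185 + 24/(-28)) + 5723 = 1/(22185 - 1/28*24) + 5723 = 1/(22185 - 6/7) + 5723 = 1/(155289/7) + 5723 = 7/155289 + 5723 = 888718954/155289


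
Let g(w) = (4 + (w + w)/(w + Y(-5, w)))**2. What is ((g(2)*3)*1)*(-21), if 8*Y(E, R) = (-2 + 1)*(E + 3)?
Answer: -18928/9 ≈ -2103.1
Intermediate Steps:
Y(E, R) = -3/8 - E/8 (Y(E, R) = ((-2 + 1)*(E + 3))/8 = (-(3 + E))/8 = (-3 - E)/8 = -3/8 - E/8)
g(w) = (4 + 2*w/(1/4 + w))**2 (g(w) = (4 + (w + w)/(w + (-3/8 - 1/8*(-5))))**2 = (4 + (2*w)/(w + (-3/8 + 5/8)))**2 = (4 + (2*w)/(w + 1/4))**2 = (4 + (2*w)/(1/4 + w))**2 = (4 + 2*w/(1/4 + w))**2)
((g(2)*3)*1)*(-21) = (((16*(1 + 6*2)**2/(1 + 4*2)**2)*3)*1)*(-21) = (((16*(1 + 12)**2/(1 + 8)**2)*3)*1)*(-21) = (((16*13**2/9**2)*3)*1)*(-21) = (((16*(1/81)*169)*3)*1)*(-21) = (((2704/81)*3)*1)*(-21) = ((2704/27)*1)*(-21) = (2704/27)*(-21) = -18928/9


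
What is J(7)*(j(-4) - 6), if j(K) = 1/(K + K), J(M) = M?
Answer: -343/8 ≈ -42.875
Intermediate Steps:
j(K) = 1/(2*K)
J(7)*(j(-4) - 6) = 7*((½)/(-4) - 6) = 7*((½)*(-¼) - 6) = 7*(-⅛ - 6) = 7*(-49/8) = -343/8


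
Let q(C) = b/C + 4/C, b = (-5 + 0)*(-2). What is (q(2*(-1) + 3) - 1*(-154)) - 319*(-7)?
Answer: 2401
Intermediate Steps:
b = 10 (b = -5*(-2) = 10)
q(C) = 14/C (q(C) = 10/C + 4/C = 14/C)
(q(2*(-1) + 3) - 1*(-154)) - 319*(-7) = (14/(2*(-1) + 3) - 1*(-154)) - 319*(-7) = (14/(-2 + 3) + 154) + 2233 = (14/1 + 154) + 2233 = (14*1 + 154) + 2233 = (14 + 154) + 2233 = 168 + 2233 = 2401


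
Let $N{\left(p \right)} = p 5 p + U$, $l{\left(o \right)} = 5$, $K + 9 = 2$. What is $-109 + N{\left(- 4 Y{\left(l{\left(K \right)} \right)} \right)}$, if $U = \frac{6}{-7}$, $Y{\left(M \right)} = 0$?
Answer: $- \frac{769}{7} \approx -109.86$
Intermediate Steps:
$K = -7$ ($K = -9 + 2 = -7$)
$U = - \frac{6}{7}$ ($U = 6 \left(- \frac{1}{7}\right) = - \frac{6}{7} \approx -0.85714$)
$N{\left(p \right)} = - \frac{6}{7} + 5 p^{2}$ ($N{\left(p \right)} = p 5 p - \frac{6}{7} = 5 p p - \frac{6}{7} = 5 p^{2} - \frac{6}{7} = - \frac{6}{7} + 5 p^{2}$)
$-109 + N{\left(- 4 Y{\left(l{\left(K \right)} \right)} \right)} = -109 - \left(\frac{6}{7} - 5 \left(\left(-4\right) 0\right)^{2}\right) = -109 - \left(\frac{6}{7} - 5 \cdot 0^{2}\right) = -109 + \left(- \frac{6}{7} + 5 \cdot 0\right) = -109 + \left(- \frac{6}{7} + 0\right) = -109 - \frac{6}{7} = - \frac{769}{7}$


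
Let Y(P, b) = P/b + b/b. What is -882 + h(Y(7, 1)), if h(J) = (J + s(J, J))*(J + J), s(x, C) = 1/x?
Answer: -752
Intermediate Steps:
Y(P, b) = 1 + P/b (Y(P, b) = P/b + 1 = 1 + P/b)
s(x, C) = 1/x
h(J) = 2*J*(J + 1/J) (h(J) = (J + 1/J)*(J + J) = (J + 1/J)*(2*J) = 2*J*(J + 1/J))
-882 + h(Y(7, 1)) = -882 + (2 + 2*((7 + 1)/1)**2) = -882 + (2 + 2*(1*8)**2) = -882 + (2 + 2*8**2) = -882 + (2 + 2*64) = -882 + (2 + 128) = -882 + 130 = -752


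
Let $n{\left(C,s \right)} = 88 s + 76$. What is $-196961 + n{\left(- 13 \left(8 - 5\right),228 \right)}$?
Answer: $-176821$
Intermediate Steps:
$n{\left(C,s \right)} = 76 + 88 s$
$-196961 + n{\left(- 13 \left(8 - 5\right),228 \right)} = -196961 + \left(76 + 88 \cdot 228\right) = -196961 + \left(76 + 20064\right) = -196961 + 20140 = -176821$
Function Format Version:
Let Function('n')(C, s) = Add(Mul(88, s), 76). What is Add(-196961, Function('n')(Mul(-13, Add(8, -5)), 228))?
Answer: -176821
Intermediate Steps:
Function('n')(C, s) = Add(76, Mul(88, s))
Add(-196961, Function('n')(Mul(-13, Add(8, -5)), 228)) = Add(-196961, Add(76, Mul(88, 228))) = Add(-196961, Add(76, 20064)) = Add(-196961, 20140) = -176821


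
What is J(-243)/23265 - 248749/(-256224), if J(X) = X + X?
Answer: 629180069/662339040 ≈ 0.94994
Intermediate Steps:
J(X) = 2*X
J(-243)/23265 - 248749/(-256224) = (2*(-243))/23265 - 248749/(-256224) = -486*1/23265 - 248749*(-1/256224) = -54/2585 + 248749/256224 = 629180069/662339040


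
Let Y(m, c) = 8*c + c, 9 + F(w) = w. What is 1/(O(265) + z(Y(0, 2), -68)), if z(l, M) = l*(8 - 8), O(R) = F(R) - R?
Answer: -⅑ ≈ -0.11111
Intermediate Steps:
F(w) = -9 + w
Y(m, c) = 9*c
O(R) = -9 (O(R) = (-9 + R) - R = -9)
z(l, M) = 0 (z(l, M) = l*0 = 0)
1/(O(265) + z(Y(0, 2), -68)) = 1/(-9 + 0) = 1/(-9) = -⅑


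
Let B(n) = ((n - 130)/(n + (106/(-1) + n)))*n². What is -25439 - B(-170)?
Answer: -10007897/223 ≈ -44878.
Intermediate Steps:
B(n) = n²*(-130 + n)/(-106 + 2*n) (B(n) = ((-130 + n)/(n + (106*(-1) + n)))*n² = ((-130 + n)/(n + (-106 + n)))*n² = ((-130 + n)/(-106 + 2*n))*n² = n²*(-130 + n)/(-106 + 2*n))
-25439 - B(-170) = -25439 - (-170)²*(-130 - 170)/(2*(-53 - 170)) = -25439 - 28900*(-300)/(2*(-223)) = -25439 - 28900*(-1)*(-300)/(2*223) = -25439 - 1*4335000/223 = -25439 - 4335000/223 = -10007897/223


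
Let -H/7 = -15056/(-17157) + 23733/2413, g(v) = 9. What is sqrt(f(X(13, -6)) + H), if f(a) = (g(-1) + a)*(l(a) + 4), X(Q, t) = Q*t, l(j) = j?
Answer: sqrt(487471408507227)/311277 ≈ 70.930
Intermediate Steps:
H = -23343011/311277 (H = -7*(-15056/(-17157) + 23733/2413) = -7*(-15056*(-1/17157) + 23733*(1/2413)) = -7*(15056/17157 + 23733/2413) = -7*23343011/2178939 = -23343011/311277 ≈ -74.991)
f(a) = (4 + a)*(9 + a) (f(a) = (9 + a)*(a + 4) = (9 + a)*(4 + a) = (4 + a)*(9 + a))
sqrt(f(X(13, -6)) + H) = sqrt((36 + (13*(-6))**2 + 13*(13*(-6))) - 23343011/311277) = sqrt((36 + (-78)**2 + 13*(-78)) - 23343011/311277) = sqrt((36 + 6084 - 1014) - 23343011/311277) = sqrt(5106 - 23343011/311277) = sqrt(1566037351/311277) = sqrt(487471408507227)/311277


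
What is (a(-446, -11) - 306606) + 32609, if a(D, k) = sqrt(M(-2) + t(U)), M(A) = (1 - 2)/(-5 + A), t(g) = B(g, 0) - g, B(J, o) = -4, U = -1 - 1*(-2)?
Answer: -273997 + I*sqrt(238)/7 ≈ -2.74e+5 + 2.2039*I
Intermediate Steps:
U = 1 (U = -1 + 2 = 1)
t(g) = -4 - g
M(A) = -1/(-5 + A)
a(D, k) = I*sqrt(238)/7 (a(D, k) = sqrt(-1/(-5 - 2) + (-4 - 1*1)) = sqrt(-1/(-7) + (-4 - 1)) = sqrt(-1*(-1/7) - 5) = sqrt(1/7 - 5) = sqrt(-34/7) = I*sqrt(238)/7)
(a(-446, -11) - 306606) + 32609 = (I*sqrt(238)/7 - 306606) + 32609 = (-306606 + I*sqrt(238)/7) + 32609 = -273997 + I*sqrt(238)/7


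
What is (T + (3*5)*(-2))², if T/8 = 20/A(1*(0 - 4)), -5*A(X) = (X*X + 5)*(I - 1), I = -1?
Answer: 52900/441 ≈ 119.95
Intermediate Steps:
A(X) = 2 + 2*X²/5 (A(X) = -(X*X + 5)*(-1 - 1)/5 = -(X² + 5)*(-2)/5 = -(5 + X²)*(-2)/5 = -(-10 - 2*X²)/5 = 2 + 2*X²/5)
T = 400/21 (T = 8*(20/(2 + 2*(1*(0 - 4))²/5)) = 8*(20/(2 + 2*(1*(-4))²/5)) = 8*(20/(2 + (⅖)*(-4)²)) = 8*(20/(2 + (⅖)*16)) = 8*(20/(2 + 32/5)) = 8*(20/(42/5)) = 8*(20*(5/42)) = 8*(50/21) = 400/21 ≈ 19.048)
(T + (3*5)*(-2))² = (400/21 + (3*5)*(-2))² = (400/21 + 15*(-2))² = (400/21 - 30)² = (-230/21)² = 52900/441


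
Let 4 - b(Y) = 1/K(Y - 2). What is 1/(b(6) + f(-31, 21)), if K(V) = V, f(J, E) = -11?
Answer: -4/29 ≈ -0.13793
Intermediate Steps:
b(Y) = 4 - 1/(-2 + Y) (b(Y) = 4 - 1/(Y - 2) = 4 - 1/(-2 + Y))
1/(b(6) + f(-31, 21)) = 1/((-9 + 4*6)/(-2 + 6) - 11) = 1/((-9 + 24)/4 - 11) = 1/((¼)*15 - 11) = 1/(15/4 - 11) = 1/(-29/4) = -4/29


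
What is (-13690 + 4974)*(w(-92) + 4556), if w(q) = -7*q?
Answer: -45323200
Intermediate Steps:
(-13690 + 4974)*(w(-92) + 4556) = (-13690 + 4974)*(-7*(-92) + 4556) = -8716*(644 + 4556) = -8716*5200 = -45323200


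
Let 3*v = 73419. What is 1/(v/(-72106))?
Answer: -72106/24473 ≈ -2.9464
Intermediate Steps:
v = 24473 (v = (1/3)*73419 = 24473)
1/(v/(-72106)) = 1/(24473/(-72106)) = 1/(24473*(-1/72106)) = 1/(-24473/72106) = -72106/24473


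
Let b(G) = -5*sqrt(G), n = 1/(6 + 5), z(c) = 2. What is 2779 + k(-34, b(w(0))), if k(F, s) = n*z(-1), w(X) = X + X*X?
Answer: 30571/11 ≈ 2779.2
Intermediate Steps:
n = 1/11 ≈ 0.090909
w(X) = X + X**2
k(F, s) = 2/11 (k(F, s) = (1/11)*2 = 2/11)
2779 + k(-34, b(w(0))) = 2779 + 2/11 = 30571/11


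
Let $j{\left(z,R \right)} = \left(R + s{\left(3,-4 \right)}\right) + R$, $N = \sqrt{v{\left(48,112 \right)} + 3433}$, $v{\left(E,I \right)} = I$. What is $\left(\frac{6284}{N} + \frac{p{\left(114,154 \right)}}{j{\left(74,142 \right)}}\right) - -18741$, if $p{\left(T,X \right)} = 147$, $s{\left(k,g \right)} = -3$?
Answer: $\frac{5266368}{281} + \frac{6284 \sqrt{3545}}{3545} \approx 18847.0$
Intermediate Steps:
$N = \sqrt{3545}$ ($N = \sqrt{112 + 3433} = \sqrt{3545} \approx 59.54$)
$j{\left(z,R \right)} = -3 + 2 R$ ($j{\left(z,R \right)} = \left(R - 3\right) + R = \left(-3 + R\right) + R = -3 + 2 R$)
$\left(\frac{6284}{N} + \frac{p{\left(114,154 \right)}}{j{\left(74,142 \right)}}\right) - -18741 = \left(\frac{6284}{\sqrt{3545}} + \frac{147}{-3 + 2 \cdot 142}\right) - -18741 = \left(6284 \frac{\sqrt{3545}}{3545} + \frac{147}{-3 + 284}\right) + 18741 = \left(\frac{6284 \sqrt{3545}}{3545} + \frac{147}{281}\right) + 18741 = \left(\frac{147}{281} + \frac{6284 \sqrt{3545}}{3545}\right) + 18741 = \frac{5266368}{281} + \frac{6284 \sqrt{3545}}{3545}$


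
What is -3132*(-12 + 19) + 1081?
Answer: -20843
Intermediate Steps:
-3132*(-12 + 19) + 1081 = -3132*7 + 1081 = -1044*21 + 1081 = -21924 + 1081 = -20843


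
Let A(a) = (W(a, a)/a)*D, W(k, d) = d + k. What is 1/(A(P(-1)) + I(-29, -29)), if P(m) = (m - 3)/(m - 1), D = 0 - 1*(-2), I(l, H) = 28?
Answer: 1/32 ≈ 0.031250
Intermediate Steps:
D = 2 (D = 0 + 2 = 2)
P(m) = (-3 + m)/(-1 + m)
A(a) = 4 (A(a) = ((a + a)/a)*2 = ((2*a)/a)*2 = 2*2 = 4)
1/(A(P(-1)) + I(-29, -29)) = 1/(4 + 28) = 1/32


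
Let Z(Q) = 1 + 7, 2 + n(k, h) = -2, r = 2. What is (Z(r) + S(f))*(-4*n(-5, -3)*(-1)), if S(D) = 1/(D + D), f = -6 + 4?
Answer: -124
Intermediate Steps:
n(k, h) = -4 (n(k, h) = -2 - 2 = -4)
Z(Q) = 8
f = -2
S(D) = 1/(2*D)
(Z(r) + S(f))*(-4*n(-5, -3)*(-1)) = (8 + (½)/(-2))*(-4*(-4)*(-1)) = (8 + (½)*(-½))*(16*(-1)) = (8 - ¼)*(-16) = (31/4)*(-16) = -124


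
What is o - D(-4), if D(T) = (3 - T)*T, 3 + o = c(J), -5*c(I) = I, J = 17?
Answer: 108/5 ≈ 21.600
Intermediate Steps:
c(I) = -I/5
o = -32/5 (o = -3 - ⅕*17 = -3 - 17/5 = -32/5 ≈ -6.4000)
D(T) = T*(3 - T)
o - D(-4) = -32/5 - (-4)*(3 - 1*(-4)) = -32/5 - (-4)*(3 + 4) = -32/5 - (-4)*7 = -32/5 - 1*(-28) = -32/5 + 28 = 108/5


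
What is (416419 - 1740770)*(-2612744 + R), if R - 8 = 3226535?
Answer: -812885319449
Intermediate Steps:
R = 3226543 (R = 8 + 3226535 = 3226543)
(416419 - 1740770)*(-2612744 + R) = (416419 - 1740770)*(-2612744 + 3226543) = -1324351*613799 = -812885319449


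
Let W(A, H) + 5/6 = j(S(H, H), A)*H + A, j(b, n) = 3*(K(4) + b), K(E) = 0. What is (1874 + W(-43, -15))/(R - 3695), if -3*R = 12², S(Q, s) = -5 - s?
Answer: -8281/22458 ≈ -0.36873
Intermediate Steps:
j(b, n) = 3*b (j(b, n) = 3*(0 + b) = 3*b)
W(A, H) = -⅚ + A + H*(-15 - 3*H) (W(A, H) = -⅚ + ((3*(-5 - H))*H + A) = -⅚ + ((-15 - 3*H)*H + A) = -⅚ + (H*(-15 - 3*H) + A) = -⅚ + (A + H*(-15 - 3*H)) = -⅚ + A + H*(-15 - 3*H))
R = -48 (R = -⅓*12² = -⅓*144 = -48)
(1874 + W(-43, -15))/(R - 3695) = (1874 + (-⅚ - 43 - 3*(-15)*(5 - 15)))/(-48 - 3695) = (1874 + (-⅚ - 43 - 3*(-15)*(-10)))/(-3743) = (1874 + (-⅚ - 43 - 450))*(-1/3743) = (1874 - 2963/6)*(-1/3743) = (8281/6)*(-1/3743) = -8281/22458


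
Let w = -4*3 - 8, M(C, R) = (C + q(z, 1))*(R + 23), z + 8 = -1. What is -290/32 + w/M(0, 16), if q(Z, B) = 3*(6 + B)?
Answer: -119075/13104 ≈ -9.0869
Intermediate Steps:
z = -9 (z = -8 - 1 = -9)
q(Z, B) = 18 + 3*B
M(C, R) = (21 + C)*(23 + R) (M(C, R) = (C + (18 + 3*1))*(R + 23) = (C + (18 + 3))*(23 + R) = (C + 21)*(23 + R) = (21 + C)*(23 + R))
w = -20 (w = -12 - 8 = -20)
-290/32 + w/M(0, 16) = -290/32 - 20/(483 + 21*16 + 23*0 + 0*16) = -290*1/32 - 20/(483 + 336 + 0 + 0) = -145/16 - 20/819 = -119075/13104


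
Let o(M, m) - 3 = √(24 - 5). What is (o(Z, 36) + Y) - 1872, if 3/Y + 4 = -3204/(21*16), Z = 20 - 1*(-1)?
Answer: -708435/379 + √19 ≈ -1864.9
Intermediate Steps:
Z = 21 (Z = 20 + 1 = 21)
o(M, m) = 3 + √19 (o(M, m) = 3 + √(24 - 5) = 3 + √19)
Y = -84/379 (Y = 3/(-4 - 3204/(21*16)) = 3/(-4 - 3204/336) = 3/(-4 - 3204*1/336) = 3/(-4 - 267/28) = 3/(-379/28) = 3*(-28/379) = -84/379 ≈ -0.22164)
(o(Z, 36) + Y) - 1872 = ((3 + √19) - 84/379) - 1872 = (1053/379 + √19) - 1872 = -708435/379 + √19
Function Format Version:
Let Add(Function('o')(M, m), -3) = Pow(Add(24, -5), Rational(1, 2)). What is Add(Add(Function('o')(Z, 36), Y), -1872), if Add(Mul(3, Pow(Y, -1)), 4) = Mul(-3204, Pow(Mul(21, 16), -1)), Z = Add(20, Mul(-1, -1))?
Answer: Add(Rational(-708435, 379), Pow(19, Rational(1, 2))) ≈ -1864.9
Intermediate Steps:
Z = 21 (Z = Add(20, 1) = 21)
Function('o')(M, m) = Add(3, Pow(19, Rational(1, 2))) (Function('o')(M, m) = Add(3, Pow(Add(24, -5), Rational(1, 2))) = Add(3, Pow(19, Rational(1, 2))))
Y = Rational(-84, 379) (Y = Mul(3, Pow(Add(-4, Mul(-3204, Pow(Mul(21, 16), -1))), -1)) = Mul(3, Pow(Add(-4, Mul(-3204, Pow(336, -1))), -1)) = Mul(3, Pow(Add(-4, Mul(-3204, Rational(1, 336))), -1)) = Mul(3, Pow(Add(-4, Rational(-267, 28)), -1)) = Mul(3, Pow(Rational(-379, 28), -1)) = Mul(3, Rational(-28, 379)) = Rational(-84, 379) ≈ -0.22164)
Add(Add(Function('o')(Z, 36), Y), -1872) = Add(Add(Add(3, Pow(19, Rational(1, 2))), Rational(-84, 379)), -1872) = Add(Add(Rational(1053, 379), Pow(19, Rational(1, 2))), -1872) = Add(Rational(-708435, 379), Pow(19, Rational(1, 2)))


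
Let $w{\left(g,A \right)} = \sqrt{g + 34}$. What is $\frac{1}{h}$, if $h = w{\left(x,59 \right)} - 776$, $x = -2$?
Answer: $- \frac{97}{75268} - \frac{\sqrt{2}}{150536} \approx -0.0012981$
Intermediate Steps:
$w{\left(g,A \right)} = \sqrt{34 + g}$
$h = -776 + 4 \sqrt{2}$ ($h = \sqrt{34 - 2} - 776 = \sqrt{32} - 776 = 4 \sqrt{2} - 776 = -776 + 4 \sqrt{2} \approx -770.34$)
$\frac{1}{h} = \frac{1}{-776 + 4 \sqrt{2}}$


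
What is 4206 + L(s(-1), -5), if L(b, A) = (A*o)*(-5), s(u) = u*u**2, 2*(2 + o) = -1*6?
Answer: 4081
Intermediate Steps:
o = -5 (o = -2 + (-1*6)/2 = -2 + (1/2)*(-6) = -2 - 3 = -5)
s(u) = u**3
L(b, A) = 25*A (L(b, A) = (A*(-5))*(-5) = -5*A*(-5) = 25*A)
4206 + L(s(-1), -5) = 4206 + 25*(-5) = 4206 - 125 = 4081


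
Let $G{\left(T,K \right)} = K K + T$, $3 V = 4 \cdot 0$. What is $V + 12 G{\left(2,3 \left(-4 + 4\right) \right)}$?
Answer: $24$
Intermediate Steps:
$V = 0$ ($V = \frac{4 \cdot 0}{3} = \frac{1}{3} \cdot 0 = 0$)
$G{\left(T,K \right)} = T + K^{2}$ ($G{\left(T,K \right)} = K^{2} + T = T + K^{2}$)
$V + 12 G{\left(2,3 \left(-4 + 4\right) \right)} = 0 + 12 \left(2 + \left(3 \left(-4 + 4\right)\right)^{2}\right) = 0 + 12 \left(2 + \left(3 \cdot 0\right)^{2}\right) = 0 + 12 \left(2 + 0^{2}\right) = 0 + 12 \left(2 + 0\right) = 0 + 12 \cdot 2 = 0 + 24 = 24$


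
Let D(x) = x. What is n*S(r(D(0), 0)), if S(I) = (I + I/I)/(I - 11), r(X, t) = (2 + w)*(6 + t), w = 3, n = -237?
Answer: -7347/19 ≈ -386.68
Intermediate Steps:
r(X, t) = 30 + 5*t (r(X, t) = (2 + 3)*(6 + t) = 5*(6 + t) = 30 + 5*t)
S(I) = (1 + I)/(-11 + I) (S(I) = (I + 1)/(-11 + I) = (1 + I)/(-11 + I))
n*S(r(D(0), 0)) = -237*(1 + (30 + 5*0))/(-11 + (30 + 5*0)) = -237*(1 + (30 + 0))/(-11 + (30 + 0)) = -237*(1 + 30)/(-11 + 30) = -237*31/19 = -7347/19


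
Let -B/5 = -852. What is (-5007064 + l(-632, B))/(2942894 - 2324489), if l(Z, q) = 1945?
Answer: -1668373/206135 ≈ -8.0936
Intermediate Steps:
B = 4260 (B = -5*(-852) = 4260)
(-5007064 + l(-632, B))/(2942894 - 2324489) = (-5007064 + 1945)/(2942894 - 2324489) = -5005119/618405 = -5005119*1/618405 = -1668373/206135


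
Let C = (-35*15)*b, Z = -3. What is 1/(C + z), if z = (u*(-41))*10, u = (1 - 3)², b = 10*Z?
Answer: 1/14110 ≈ 7.0872e-5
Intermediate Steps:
b = -30 (b = 10*(-3) = -30)
u = 4 (u = (-2)² = 4)
z = -1640 (z = (4*(-41))*10 = -164*10 = -1640)
C = 15750 (C = -35*15*(-30) = -525*(-30) = 15750)
1/(C + z) = 1/(15750 - 1640) = 1/14110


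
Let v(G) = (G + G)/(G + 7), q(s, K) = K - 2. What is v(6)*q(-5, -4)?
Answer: -72/13 ≈ -5.5385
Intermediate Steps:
q(s, K) = -2 + K
v(G) = 2*G/(7 + G) (v(G) = (2*G)/(7 + G) = 2*G/(7 + G))
v(6)*q(-5, -4) = (2*6/(7 + 6))*(-2 - 4) = (2*6/13)*(-6) = (2*6*(1/13))*(-6) = (12/13)*(-6) = -72/13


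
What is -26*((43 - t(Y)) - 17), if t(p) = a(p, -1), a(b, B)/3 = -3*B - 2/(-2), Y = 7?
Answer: -364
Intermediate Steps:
a(b, B) = 3 - 9*B (a(b, B) = 3*(-3*B - 2/(-2)) = 3*(-3*B - 2*(-½)) = 3*(-3*B + 1) = 3*(1 - 3*B) = 3 - 9*B)
t(p) = 12 (t(p) = 3 - 9*(-1) = 3 + 9 = 12)
-26*((43 - t(Y)) - 17) = -26*((43 - 1*12) - 17) = -26*((43 - 12) - 17) = -26*(31 - 17) = -26*14 = -364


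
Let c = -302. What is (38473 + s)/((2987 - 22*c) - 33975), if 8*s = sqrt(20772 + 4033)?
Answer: -38473/24344 - 11*sqrt(205)/194752 ≈ -1.5812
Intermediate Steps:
s = 11*sqrt(205)/8 (s = sqrt(20772 + 4033)/8 = sqrt(24805)/8 = (11*sqrt(205))/8 = 11*sqrt(205)/8 ≈ 19.687)
(38473 + s)/((2987 - 22*c) - 33975) = (38473 + 11*sqrt(205)/8)/((2987 - 22*(-302)) - 33975) = (38473 + 11*sqrt(205)/8)/((2987 - 1*(-6644)) - 33975) = (38473 + 11*sqrt(205)/8)/((2987 + 6644) - 33975) = (38473 + 11*sqrt(205)/8)/(9631 - 33975) = (38473 + 11*sqrt(205)/8)/(-24344) = (38473 + 11*sqrt(205)/8)*(-1/24344) = -38473/24344 - 11*sqrt(205)/194752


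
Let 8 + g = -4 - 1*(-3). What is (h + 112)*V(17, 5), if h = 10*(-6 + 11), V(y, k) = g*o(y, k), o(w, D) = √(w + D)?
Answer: -1458*√22 ≈ -6838.6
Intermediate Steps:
o(w, D) = √(D + w)
g = -9 (g = -8 + (-4 - 1*(-3)) = -8 + (-4 + 3) = -8 - 1 = -9)
V(y, k) = -9*√(k + y)
h = 50 (h = 10*5 = 50)
(h + 112)*V(17, 5) = (50 + 112)*(-9*√(5 + 17)) = 162*(-9*√22) = -1458*√22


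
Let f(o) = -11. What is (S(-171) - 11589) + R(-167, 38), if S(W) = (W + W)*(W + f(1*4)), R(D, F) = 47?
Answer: 50702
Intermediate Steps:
S(W) = 2*W*(-11 + W) (S(W) = (W + W)*(W - 11) = (2*W)*(-11 + W) = 2*W*(-11 + W))
(S(-171) - 11589) + R(-167, 38) = (2*(-171)*(-11 - 171) - 11589) + 47 = (2*(-171)*(-182) - 11589) + 47 = (62244 - 11589) + 47 = 50655 + 47 = 50702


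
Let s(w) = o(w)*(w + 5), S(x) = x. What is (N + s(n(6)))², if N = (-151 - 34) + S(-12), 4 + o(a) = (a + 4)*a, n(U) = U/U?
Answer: 36481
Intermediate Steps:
n(U) = 1
o(a) = -4 + a*(4 + a) (o(a) = -4 + (a + 4)*a = -4 + (4 + a)*a = -4 + a*(4 + a))
s(w) = (5 + w)*(-4 + w² + 4*w) (s(w) = (-4 + w² + 4*w)*(w + 5) = (-4 + w² + 4*w)*(5 + w) = (5 + w)*(-4 + w² + 4*w))
N = -197 (N = (-151 - 34) - 12 = -185 - 12 = -197)
(N + s(n(6)))² = (-197 + (5 + 1)*(-4 + 1² + 4*1))² = (-197 + 6*(-4 + 1 + 4))² = (-197 + 6*1)² = (-197 + 6)² = (-191)² = 36481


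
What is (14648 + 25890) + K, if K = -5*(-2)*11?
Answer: 40648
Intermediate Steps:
K = 110 (K = 10*11 = 110)
(14648 + 25890) + K = (14648 + 25890) + 110 = 40538 + 110 = 40648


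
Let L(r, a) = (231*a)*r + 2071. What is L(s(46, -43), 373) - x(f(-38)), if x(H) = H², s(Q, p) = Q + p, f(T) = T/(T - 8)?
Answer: 137835879/529 ≈ 2.6056e+5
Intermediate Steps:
f(T) = T/(-8 + T)
L(r, a) = 2071 + 231*a*r (L(r, a) = 231*a*r + 2071 = 2071 + 231*a*r)
L(s(46, -43), 373) - x(f(-38)) = (2071 + 231*373*(46 - 43)) - (-38/(-8 - 38))² = (2071 + 231*373*3) - (-38/(-46))² = (2071 + 258489) - (-38*(-1/46))² = 260560 - (19/23)² = 260560 - 1*361/529 = 260560 - 361/529 = 137835879/529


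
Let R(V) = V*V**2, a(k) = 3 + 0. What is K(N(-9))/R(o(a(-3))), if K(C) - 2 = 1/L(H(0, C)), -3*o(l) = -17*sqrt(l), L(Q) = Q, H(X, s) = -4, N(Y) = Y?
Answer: 21*sqrt(3)/19652 ≈ 0.0018509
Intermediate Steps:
a(k) = 3
o(l) = 17*sqrt(l)/3 (o(l) = -(-17)*sqrt(l)/3 = 17*sqrt(l)/3)
R(V) = V**3
K(C) = 7/4 (K(C) = 2 + 1/(-4) = 2 - 1/4 = 7/4)
K(N(-9))/R(o(a(-3))) = 7/(4*((17*sqrt(3)/3)**3)) = 7/(4*((4913*sqrt(3)/9))) = 7*(3*sqrt(3)/4913)/4 = 21*sqrt(3)/19652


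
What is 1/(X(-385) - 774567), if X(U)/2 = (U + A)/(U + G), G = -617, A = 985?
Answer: -167/129352889 ≈ -1.2910e-6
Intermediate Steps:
X(U) = 2*(985 + U)/(-617 + U) (X(U) = 2*((U + 985)/(U - 617)) = 2*((985 + U)/(-617 + U)) = 2*(985 + U)/(-617 + U))
1/(X(-385) - 774567) = 1/(2*(985 - 385)/(-617 - 385) - 774567) = 1/(2*600/(-1002) - 774567) = 1/(2*(-1/1002)*600 - 774567) = 1/(-200/167 - 774567) = 1/(-129352889/167) = -167/129352889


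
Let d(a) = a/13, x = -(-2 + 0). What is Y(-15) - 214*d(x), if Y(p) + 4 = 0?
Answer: -480/13 ≈ -36.923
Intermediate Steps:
Y(p) = -4 (Y(p) = -4 + 0 = -4)
x = 2 (x = -1*(-2) = 2)
d(a) = a/13 (d(a) = a*(1/13) = a/13)
Y(-15) - 214*d(x) = -4 - 214*2/13 = -4 - 428/13 = -480/13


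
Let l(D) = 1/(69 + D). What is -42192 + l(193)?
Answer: -11054303/262 ≈ -42192.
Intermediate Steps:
-42192 + l(193) = -42192 + 1/(69 + 193) = -42192 + 1/262 = -11054303/262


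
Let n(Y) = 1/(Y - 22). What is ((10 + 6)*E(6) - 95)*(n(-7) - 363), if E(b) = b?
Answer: -10528/29 ≈ -363.03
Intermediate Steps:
n(Y) = 1/(-22 + Y)
((10 + 6)*E(6) - 95)*(n(-7) - 363) = ((10 + 6)*6 - 95)*(1/(-22 - 7) - 363) = (16*6 - 95)*(1/(-29) - 363) = (96 - 95)*(-1/29 - 363) = 1*(-10528/29) = -10528/29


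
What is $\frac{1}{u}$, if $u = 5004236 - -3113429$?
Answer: $\frac{1}{8117665} \approx 1.2319 \cdot 10^{-7}$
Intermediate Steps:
$u = 8117665$ ($u = 5004236 + 3113429 = 8117665$)
$\frac{1}{u} = \frac{1}{8117665}$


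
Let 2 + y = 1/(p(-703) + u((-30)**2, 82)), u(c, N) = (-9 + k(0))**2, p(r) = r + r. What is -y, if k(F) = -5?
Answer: 2421/1210 ≈ 2.0008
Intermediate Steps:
p(r) = 2*r
u(c, N) = 196 (u(c, N) = (-9 - 5)**2 = (-14)**2 = 196)
y = -2421/1210 (y = -2 + 1/(2*(-703) + 196) = -2 + 1/(-1406 + 196) = -2 + 1/(-1210) = -2 - 1/1210 = -2421/1210 ≈ -2.0008)
-y = -1*(-2421/1210) = 2421/1210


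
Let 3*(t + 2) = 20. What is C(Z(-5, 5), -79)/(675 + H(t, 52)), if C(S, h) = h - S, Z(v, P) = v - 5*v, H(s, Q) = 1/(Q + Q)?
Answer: -10296/70201 ≈ -0.14666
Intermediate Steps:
t = 14/3 (t = -2 + (⅓)*20 = -2 + 20/3 = 14/3 ≈ 4.6667)
H(s, Q) = 1/(2*Q)
Z(v, P) = -4*v
C(Z(-5, 5), -79)/(675 + H(t, 52)) = (-79 - (-4)*(-5))/(675 + (½)/52) = (-79 - 1*20)/(675 + (½)*(1/52)) = (-79 - 20)/(675 + 1/104) = -99/70201/104 = -99*104/70201 = -10296/70201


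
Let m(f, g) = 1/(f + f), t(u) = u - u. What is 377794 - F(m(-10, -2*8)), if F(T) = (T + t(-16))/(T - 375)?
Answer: 2833832793/7501 ≈ 3.7779e+5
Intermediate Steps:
t(u) = 0
m(f, g) = 1/(2*f)
F(T) = T/(-375 + T) (F(T) = (T + 0)/(T - 375) = T/(-375 + T))
377794 - F(m(-10, -2*8)) = 377794 - (1/2)/(-10)/(-375 + (1/2)/(-10)) = 377794 - (1/2)*(-1/10)/(-375 + (1/2)*(-1/10)) = 377794 - (-1)/(20*(-375 - 1/20)) = 377794 - (-1)/(20*(-7501/20)) = 377794 - (-1)*(-20)/(20*7501) = 377794 - 1*1/7501 = 377794 - 1/7501 = 2833832793/7501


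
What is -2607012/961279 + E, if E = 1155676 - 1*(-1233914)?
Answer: 2297060078598/961279 ≈ 2.3896e+6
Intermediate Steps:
E = 2389590 (E = 1155676 + 1233914 = 2389590)
-2607012/961279 + E = -2607012/961279 + 2389590 = 2297060078598/961279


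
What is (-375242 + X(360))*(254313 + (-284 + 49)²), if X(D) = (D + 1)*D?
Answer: -75924099716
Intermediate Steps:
X(D) = D*(1 + D) (X(D) = (1 + D)*D = D*(1 + D))
(-375242 + X(360))*(254313 + (-284 + 49)²) = (-375242 + 360*(1 + 360))*(254313 + (-284 + 49)²) = (-375242 + 360*361)*(254313 + (-235)²) = (-375242 + 129960)*(254313 + 55225) = -245282*309538 = -75924099716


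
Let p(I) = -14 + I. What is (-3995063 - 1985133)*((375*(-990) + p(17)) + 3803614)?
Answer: -20526227403932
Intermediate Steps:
(-3995063 - 1985133)*((375*(-990) + p(17)) + 3803614) = (-3995063 - 1985133)*((375*(-990) + (-14 + 17)) + 3803614) = -5980196*((-371250 + 3) + 3803614) = -5980196*(-371247 + 3803614) = -5980196*3432367 = -20526227403932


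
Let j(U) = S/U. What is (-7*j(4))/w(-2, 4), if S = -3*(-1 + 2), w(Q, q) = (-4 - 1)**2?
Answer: 21/100 ≈ 0.21000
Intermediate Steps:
w(Q, q) = 25 (w(Q, q) = (-5)**2 = 25)
S = -3 (S = -3*1 = -3)
j(U) = -3/U
(-7*j(4))/w(-2, 4) = -(-21)/4/25 = -(-21)/4*(1/25) = -7*(-3/4)*(1/25) = (21/4)*(1/25) = 21/100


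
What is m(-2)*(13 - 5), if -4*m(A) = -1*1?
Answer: 2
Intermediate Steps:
m(A) = ¼ (m(A) = -(-1)/4 = -¼*(-1) = ¼)
m(-2)*(13 - 5) = (13 - 5)/4 = (¼)*8 = 2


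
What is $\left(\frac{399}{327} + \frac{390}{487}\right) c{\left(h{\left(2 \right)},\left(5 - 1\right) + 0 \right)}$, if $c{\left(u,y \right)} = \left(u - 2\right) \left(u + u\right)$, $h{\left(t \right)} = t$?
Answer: $0$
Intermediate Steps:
$c{\left(u,y \right)} = 2 u \left(-2 + u\right)$ ($c{\left(u,y \right)} = \left(-2 + u\right) 2 u = 2 u \left(-2 + u\right)$)
$\left(\frac{399}{327} + \frac{390}{487}\right) c{\left(h{\left(2 \right)},\left(5 - 1\right) + 0 \right)} = \left(\frac{399}{327} + \frac{390}{487}\right) 2 \cdot 2 \left(-2 + 2\right) = \left(399 \cdot \frac{1}{327} + 390 \cdot \frac{1}{487}\right) 2 \cdot 2 \cdot 0 = \left(\frac{133}{109} + \frac{390}{487}\right) 0 = \frac{107281}{53083} \cdot 0 = 0$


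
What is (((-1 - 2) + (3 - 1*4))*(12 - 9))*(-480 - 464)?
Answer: 11328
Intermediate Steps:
(((-1 - 2) + (3 - 1*4))*(12 - 9))*(-480 - 464) = ((-3 + (3 - 4))*3)*(-944) = ((-3 - 1)*3)*(-944) = -4*3*(-944) = -12*(-944) = 11328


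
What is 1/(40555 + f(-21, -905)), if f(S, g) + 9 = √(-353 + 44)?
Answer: 40546/1643978425 - I*√309/1643978425 ≈ 2.4663e-5 - 1.0693e-8*I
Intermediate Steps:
f(S, g) = -9 + I*√309 (f(S, g) = -9 + √(-353 + 44) = -9 + √(-309) = -9 + I*√309)
1/(40555 + f(-21, -905)) = 1/(40555 + (-9 + I*√309)) = 1/(40546 + I*√309)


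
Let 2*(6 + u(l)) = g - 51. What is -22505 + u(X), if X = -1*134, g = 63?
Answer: -22505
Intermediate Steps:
X = -134
u(l) = 0 (u(l) = -6 + (63 - 51)/2 = -6 + (½)*12 = -6 + 6 = 0)
-22505 + u(X) = -22505 + 0 = -22505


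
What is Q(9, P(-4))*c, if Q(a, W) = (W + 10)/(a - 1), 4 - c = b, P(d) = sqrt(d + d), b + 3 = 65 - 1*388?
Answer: 825/2 + 165*I*sqrt(2)/2 ≈ 412.5 + 116.67*I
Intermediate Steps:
b = -326 (b = -3 + (65 - 1*388) = -3 + (65 - 388) = -3 - 323 = -326)
P(d) = sqrt(2)*sqrt(d) (P(d) = sqrt(2*d) = sqrt(2)*sqrt(d))
c = 330 (c = 4 - 1*(-326) = 4 + 326 = 330)
Q(a, W) = (10 + W)/(-1 + a)
Q(9, P(-4))*c = ((10 + sqrt(2)*sqrt(-4))/(-1 + 9))*330 = ((10 + sqrt(2)*(2*I))/8)*330 = ((10 + 2*I*sqrt(2))/8)*330 = (5/4 + I*sqrt(2)/4)*330 = 825/2 + 165*I*sqrt(2)/2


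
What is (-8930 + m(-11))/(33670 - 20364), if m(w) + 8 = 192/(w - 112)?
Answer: -183261/272773 ≈ -0.67184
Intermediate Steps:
m(w) = -8 + 192/(-112 + w) (m(w) = -8 + 192/(w - 112) = -8 + 192/(-112 + w))
(-8930 + m(-11))/(33670 - 20364) = (-8930 + 8*(136 - 1*(-11))/(-112 - 11))/(33670 - 20364) = (-8930 + 8*(136 + 11)/(-123))/13306 = (-8930 + 8*(-1/123)*147)*(1/13306) = (-8930 - 392/41)*(1/13306) = -366522/41*1/13306 = -183261/272773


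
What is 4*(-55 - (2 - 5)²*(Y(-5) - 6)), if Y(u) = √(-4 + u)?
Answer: -4 - 108*I ≈ -4.0 - 108.0*I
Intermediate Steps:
4*(-55 - (2 - 5)²*(Y(-5) - 6)) = 4*(-55 - (2 - 5)²*(√(-4 - 5) - 6)) = 4*(-55 - (-3)²*(√(-9) - 6)) = 4*(-55 - 9*(3*I - 6)) = 4*(-55 - 9*(-6 + 3*I)) = 4*(-55 - (-54 + 27*I)) = 4*(-55 + (54 - 27*I)) = 4*(-1 - 27*I) = -4 - 108*I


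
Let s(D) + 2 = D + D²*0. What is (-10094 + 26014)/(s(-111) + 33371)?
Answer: 7960/16629 ≈ 0.47868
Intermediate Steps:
s(D) = -2 + D (s(D) = -2 + (D + D²*0) = -2 + (D + 0) = -2 + D)
(-10094 + 26014)/(s(-111) + 33371) = (-10094 + 26014)/((-2 - 111) + 33371) = 15920/(-113 + 33371) = 15920/33258 = 15920*(1/33258) = 7960/16629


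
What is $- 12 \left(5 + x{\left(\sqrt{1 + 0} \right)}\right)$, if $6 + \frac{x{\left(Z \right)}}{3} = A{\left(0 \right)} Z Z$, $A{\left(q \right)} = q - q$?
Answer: $156$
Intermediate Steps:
$A{\left(q \right)} = 0$
$x{\left(Z \right)} = -18$ ($x{\left(Z \right)} = -18 + 3 \cdot 0 Z Z = -18 + 3 \cdot 0 Z = -18 + 3 \cdot 0 = -18 + 0 = -18$)
$- 12 \left(5 + x{\left(\sqrt{1 + 0} \right)}\right) = - 12 \left(5 - 18\right) = \left(-12\right) \left(-13\right) = 156$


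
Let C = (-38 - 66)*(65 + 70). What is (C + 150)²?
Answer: 192932100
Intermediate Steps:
C = -14040 (C = -104*135 = -14040)
(C + 150)² = (-14040 + 150)² = (-13890)² = 192932100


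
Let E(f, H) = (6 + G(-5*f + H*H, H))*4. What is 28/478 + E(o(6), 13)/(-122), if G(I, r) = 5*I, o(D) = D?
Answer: -334224/14579 ≈ -22.925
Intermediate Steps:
E(f, H) = 24 - 100*f + 20*H² (E(f, H) = (6 + 5*(-5*f + H*H))*4 = (6 + 5*(-5*f + H²))*4 = (6 + 5*(H² - 5*f))*4 = (6 + (-25*f + 5*H²))*4 = (6 - 25*f + 5*H²)*4 = 24 - 100*f + 20*H²)
28/478 + E(o(6), 13)/(-122) = 28/478 + (24 - 100*6 + 20*13²)/(-122) = 28*(1/478) + (24 - 600 + 20*169)*(-1/122) = 14/239 + (24 - 600 + 3380)*(-1/122) = 14/239 + 2804*(-1/122) = 14/239 - 1402/61 = -334224/14579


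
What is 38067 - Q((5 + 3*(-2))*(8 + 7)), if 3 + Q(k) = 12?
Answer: 38058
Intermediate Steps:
Q(k) = 9 (Q(k) = -3 + 12 = 9)
38067 - Q((5 + 3*(-2))*(8 + 7)) = 38067 - 1*9 = 38067 - 9 = 38058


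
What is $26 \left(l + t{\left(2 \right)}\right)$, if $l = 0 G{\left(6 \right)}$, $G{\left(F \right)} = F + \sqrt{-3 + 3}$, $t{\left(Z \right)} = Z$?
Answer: $52$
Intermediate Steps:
$G{\left(F \right)} = F$ ($G{\left(F \right)} = F + \sqrt{0} = F + 0 = F$)
$l = 0$ ($l = 0 \cdot 6 = 0$)
$26 \left(l + t{\left(2 \right)}\right) = 26 \left(0 + 2\right) = 26 \cdot 2 = 52$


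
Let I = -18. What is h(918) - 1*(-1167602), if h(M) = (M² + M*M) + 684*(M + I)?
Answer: 3468650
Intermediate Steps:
h(M) = -12312 + 2*M² + 684*M (h(M) = (M² + M*M) + 684*(M - 18) = (M² + M²) + 684*(-18 + M) = 2*M² + (-12312 + 684*M) = -12312 + 2*M² + 684*M)
h(918) - 1*(-1167602) = (-12312 + 2*918² + 684*918) - 1*(-1167602) = (-12312 + 2*842724 + 627912) + 1167602 = (-12312 + 1685448 + 627912) + 1167602 = 2301048 + 1167602 = 3468650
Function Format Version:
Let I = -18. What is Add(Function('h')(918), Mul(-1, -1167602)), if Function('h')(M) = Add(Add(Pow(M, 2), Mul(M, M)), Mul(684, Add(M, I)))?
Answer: 3468650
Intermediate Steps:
Function('h')(M) = Add(-12312, Mul(2, Pow(M, 2)), Mul(684, M)) (Function('h')(M) = Add(Add(Pow(M, 2), Mul(M, M)), Mul(684, Add(M, -18))) = Add(Add(Pow(M, 2), Pow(M, 2)), Mul(684, Add(-18, M))) = Add(Mul(2, Pow(M, 2)), Add(-12312, Mul(684, M))) = Add(-12312, Mul(2, Pow(M, 2)), Mul(684, M)))
Add(Function('h')(918), Mul(-1, -1167602)) = Add(Add(-12312, Mul(2, Pow(918, 2)), Mul(684, 918)), Mul(-1, -1167602)) = Add(Add(-12312, Mul(2, 842724), 627912), 1167602) = Add(Add(-12312, 1685448, 627912), 1167602) = Add(2301048, 1167602) = 3468650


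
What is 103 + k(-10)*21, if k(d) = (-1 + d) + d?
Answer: -338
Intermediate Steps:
k(d) = -1 + 2*d
103 + k(-10)*21 = 103 + (-1 + 2*(-10))*21 = 103 + (-1 - 20)*21 = 103 - 21*21 = 103 - 441 = -338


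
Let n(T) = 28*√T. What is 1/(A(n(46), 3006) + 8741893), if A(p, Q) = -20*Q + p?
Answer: 8681773/75373182387465 - 28*√46/75373182387465 ≈ 1.1518e-7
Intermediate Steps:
A(p, Q) = p - 20*Q
1/(A(n(46), 3006) + 8741893) = 1/((28*√46 - 20*3006) + 8741893) = 1/((28*√46 - 60120) + 8741893) = 1/((-60120 + 28*√46) + 8741893) = 1/(8681773 + 28*√46)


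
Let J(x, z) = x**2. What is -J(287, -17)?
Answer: -82369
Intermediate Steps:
-J(287, -17) = -1*287**2 = -1*82369 = -82369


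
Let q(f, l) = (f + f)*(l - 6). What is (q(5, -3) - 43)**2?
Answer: 17689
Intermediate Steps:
q(f, l) = 2*f*(-6 + l) (q(f, l) = (2*f)*(-6 + l) = 2*f*(-6 + l))
(q(5, -3) - 43)**2 = (2*5*(-6 - 3) - 43)**2 = (2*5*(-9) - 43)**2 = (-90 - 43)**2 = (-133)**2 = 17689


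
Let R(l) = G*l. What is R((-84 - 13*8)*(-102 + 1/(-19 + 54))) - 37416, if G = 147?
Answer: 13903332/5 ≈ 2.7807e+6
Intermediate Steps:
R(l) = 147*l
R((-84 - 13*8)*(-102 + 1/(-19 + 54))) - 37416 = 147*((-84 - 13*8)*(-102 + 1/(-19 + 54))) - 37416 = 147*((-84 - 104)*(-102 + 1/35)) - 37416 = 147*(-188*(-102 + 1/35)) - 37416 = 147*(-188*(-3569/35)) - 37416 = 147*(670972/35) - 37416 = 14090412/5 - 37416 = 13903332/5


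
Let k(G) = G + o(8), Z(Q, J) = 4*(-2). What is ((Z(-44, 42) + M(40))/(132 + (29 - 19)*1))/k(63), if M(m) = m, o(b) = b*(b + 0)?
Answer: 16/9017 ≈ 0.0017744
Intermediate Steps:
Z(Q, J) = -8
o(b) = b**2 (o(b) = b*b = b**2)
k(G) = 64 + G (k(G) = G + 8**2 = G + 64 = 64 + G)
((Z(-44, 42) + M(40))/(132 + (29 - 19)*1))/k(63) = ((-8 + 40)/(132 + (29 - 19)*1))/(64 + 63) = (32/(132 + 10*1))/127 = (32/(132 + 10))*(1/127) = (32/142)*(1/127) = (32*(1/142))*(1/127) = (16/71)*(1/127) = 16/9017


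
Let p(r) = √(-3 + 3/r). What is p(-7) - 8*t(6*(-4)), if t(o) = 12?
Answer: -96 + 2*I*√42/7 ≈ -96.0 + 1.8516*I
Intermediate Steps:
p(-7) - 8*t(6*(-4)) = √(-3 + 3/(-7)) - 8*12 = √(-3 + 3*(-⅐)) - 96 = √(-3 - 3/7) - 96 = √(-24/7) - 96 = 2*I*√42/7 - 96 = -96 + 2*I*√42/7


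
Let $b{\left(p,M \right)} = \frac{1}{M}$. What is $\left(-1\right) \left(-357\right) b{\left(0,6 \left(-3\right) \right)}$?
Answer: $- \frac{119}{6} \approx -19.833$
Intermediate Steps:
$\left(-1\right) \left(-357\right) b{\left(0,6 \left(-3\right) \right)} = \frac{\left(-1\right) \left(-357\right)}{6 \left(-3\right)} = \frac{357}{-18} = 357 \left(- \frac{1}{18}\right) = - \frac{119}{6}$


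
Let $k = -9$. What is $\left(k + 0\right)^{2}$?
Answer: $81$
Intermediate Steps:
$\left(k + 0\right)^{2} = \left(-9 + 0\right)^{2} = \left(-9\right)^{2} = 81$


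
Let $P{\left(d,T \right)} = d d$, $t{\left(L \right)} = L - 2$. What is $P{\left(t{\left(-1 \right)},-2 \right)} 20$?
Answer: $180$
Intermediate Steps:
$t{\left(L \right)} = -2 + L$
$P{\left(d,T \right)} = d^{2}$
$P{\left(t{\left(-1 \right)},-2 \right)} 20 = \left(-2 - 1\right)^{2} \cdot 20 = \left(-3\right)^{2} \cdot 20 = 9 \cdot 20 = 180$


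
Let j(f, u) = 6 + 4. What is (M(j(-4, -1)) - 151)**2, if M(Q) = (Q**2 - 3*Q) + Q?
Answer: 5041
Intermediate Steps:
j(f, u) = 10
M(Q) = Q**2 - 2*Q
(M(j(-4, -1)) - 151)**2 = (10*(-2 + 10) - 151)**2 = (10*8 - 151)**2 = (80 - 151)**2 = (-71)**2 = 5041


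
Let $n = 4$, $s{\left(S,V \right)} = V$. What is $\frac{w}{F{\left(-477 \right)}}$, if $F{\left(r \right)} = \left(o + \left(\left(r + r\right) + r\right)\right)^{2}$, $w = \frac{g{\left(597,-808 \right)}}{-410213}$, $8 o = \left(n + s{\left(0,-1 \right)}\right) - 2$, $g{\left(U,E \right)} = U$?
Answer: $- \frac{38208}{53751771891317} \approx -7.1082 \cdot 10^{-10}$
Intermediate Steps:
$o = \frac{1}{8}$ ($o = \frac{\left(4 - 1\right) - 2}{8} = \frac{3 - 2}{8} = \frac{1}{8} \cdot 1 = \frac{1}{8} \approx 0.125$)
$w = - \frac{597}{410213}$ ($w = \frac{597}{-410213} = 597 \left(- \frac{1}{410213}\right) = - \frac{597}{410213} \approx -0.0014553$)
$F{\left(r \right)} = \left(\frac{1}{8} + 3 r\right)^{2}$ ($F{\left(r \right)} = \left(\frac{1}{8} + \left(\left(r + r\right) + r\right)\right)^{2} = \left(\frac{1}{8} + \left(2 r + r\right)\right)^{2} = \left(\frac{1}{8} + 3 r\right)^{2}$)
$\frac{w}{F{\left(-477 \right)}} = - \frac{597}{410213 \frac{\left(1 + 24 \left(-477\right)\right)^{2}}{64}} = - \frac{597}{410213 \frac{\left(1 - 11448\right)^{2}}{64}} = - \frac{597}{410213 \frac{\left(-11447\right)^{2}}{64}} = - \frac{597}{410213 \cdot \frac{1}{64} \cdot 131033809} = - \frac{597}{410213 \cdot \frac{131033809}{64}} = \left(- \frac{597}{410213}\right) \frac{64}{131033809} = - \frac{38208}{53751771891317}$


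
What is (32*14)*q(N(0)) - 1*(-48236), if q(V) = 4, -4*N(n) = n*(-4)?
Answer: 50028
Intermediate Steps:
N(n) = n (N(n) = -n*(-4)/4 = -(-1)*n = n)
(32*14)*q(N(0)) - 1*(-48236) = (32*14)*4 - 1*(-48236) = 448*4 + 48236 = 1792 + 48236 = 50028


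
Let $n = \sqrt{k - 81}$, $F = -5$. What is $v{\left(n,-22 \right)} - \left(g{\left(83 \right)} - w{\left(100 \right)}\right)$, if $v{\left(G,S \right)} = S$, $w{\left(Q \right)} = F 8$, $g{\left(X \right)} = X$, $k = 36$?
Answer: $-145$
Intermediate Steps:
$w{\left(Q \right)} = -40$ ($w{\left(Q \right)} = \left(-5\right) 8 = -40$)
$n = 3 i \sqrt{5}$ ($n = \sqrt{36 - 81} = \sqrt{-45} = 3 i \sqrt{5} \approx 6.7082 i$)
$v{\left(n,-22 \right)} - \left(g{\left(83 \right)} - w{\left(100 \right)}\right) = -22 - \left(83 - -40\right) = -22 - \left(83 + 40\right) = -22 - 123 = -145$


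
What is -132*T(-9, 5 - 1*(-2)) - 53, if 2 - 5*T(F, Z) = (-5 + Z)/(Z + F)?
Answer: -661/5 ≈ -132.20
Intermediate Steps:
T(F, Z) = ⅖ - (-5 + Z)/(5*(F + Z)) (T(F, Z) = ⅖ - (-5 + Z)/(5*(Z + F)) = ⅖ - (-5 + Z)/(5*(F + Z)))
-132*T(-9, 5 - 1*(-2)) - 53 = -132*(5 + (5 - 1*(-2)) + 2*(-9))/(5*(-9 + (5 - 1*(-2)))) - 53 = -132*(5 + (5 + 2) - 18)/(5*(-9 + (5 + 2))) - 53 = -132*(5 + 7 - 18)/(5*(-9 + 7)) - 53 = -132*(-6)/(5*(-2)) - 53 = -132*(-1)*(-6)/(5*2) - 53 = -132*⅗ - 53 = -396/5 - 53 = -661/5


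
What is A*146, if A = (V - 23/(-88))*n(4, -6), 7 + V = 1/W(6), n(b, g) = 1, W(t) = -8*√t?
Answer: -43289/44 - 73*√6/24 ≈ -991.29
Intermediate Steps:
V = -7 - √6/48 (V = -7 + 1/(-8*√6) = -7 - √6/48 ≈ -7.0510)
A = -593/88 - √6/48 (A = ((-7 - √6/48) - 23/(-88))*1 = ((-7 - √6/48) - 23*(-1/88))*1 = ((-7 - √6/48) + 23/88)*1 = (-593/88 - √6/48)*1 = -593/88 - √6/48 ≈ -6.7897)
A*146 = (-593/88 - √6/48)*146 = -43289/44 - 73*√6/24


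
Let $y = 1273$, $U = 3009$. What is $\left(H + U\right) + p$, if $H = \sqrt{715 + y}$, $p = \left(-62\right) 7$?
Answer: $2575 + 2 \sqrt{497} \approx 2619.6$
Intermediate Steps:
$p = -434$
$H = 2 \sqrt{497}$ ($H = \sqrt{715 + 1273} = \sqrt{1988} = 2 \sqrt{497} \approx 44.587$)
$\left(H + U\right) + p = \left(2 \sqrt{497} + 3009\right) - 434 = \left(3009 + 2 \sqrt{497}\right) - 434 = 2575 + 2 \sqrt{497}$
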